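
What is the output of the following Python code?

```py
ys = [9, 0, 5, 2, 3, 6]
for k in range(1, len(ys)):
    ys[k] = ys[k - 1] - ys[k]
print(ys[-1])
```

k=1: ys[1] = 9-0 = 9 → [9, 9, 5, 2, 3, 6]
k=2: ys[2] = 9-5 = 4 → [9, 9, 4, 2, 3, 6]
k=3: ys[3] = 4-2 = 2 → [9, 9, 4, 2, 3, 6]
k=4: ys[4] = 2-3 = -1 → [9, 9, 4, 2, -1, 6]
k=5: ys[5] = (-1)-6 = -7 → [9, 9, 4, 2, -1, -7]

-7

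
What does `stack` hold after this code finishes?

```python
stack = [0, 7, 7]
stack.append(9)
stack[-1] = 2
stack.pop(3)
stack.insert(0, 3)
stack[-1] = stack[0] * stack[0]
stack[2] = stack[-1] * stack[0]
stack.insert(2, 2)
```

append 9 → [0, 7, 7, 9]
stack[-1] = 2 → [0, 7, 7, 2]
pop(3) removes 2 → [0, 7, 7]
insert 3 at 0 → [3, 0, 7, 7]
stack[-1] = stack[0]*stack[0] = 3*3 = 9 → [3, 0, 7, 9]
stack[2] = stack[-1]*stack[0] = 9*3 = 27 → [3, 0, 27, 9]
insert 2 at 2 → [3, 0, 2, 27, 9]

[3, 0, 2, 27, 9]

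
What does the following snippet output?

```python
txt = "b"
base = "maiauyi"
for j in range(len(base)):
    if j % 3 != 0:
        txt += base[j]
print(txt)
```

baiuy

j=0: skip
j=1: add 'a' → 'ba'
j=2: add 'i' → 'bai'
j=3: skip
j=4: add 'u' → 'baiu'
j=5: add 'y' → 'baiuy'
j=6: skip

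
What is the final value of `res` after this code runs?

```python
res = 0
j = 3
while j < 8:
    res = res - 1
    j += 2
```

j=3: res = 0-1 = -1
j=5: res = (-1)-1 = -2
j=7: res = (-2)-1 = -3

-3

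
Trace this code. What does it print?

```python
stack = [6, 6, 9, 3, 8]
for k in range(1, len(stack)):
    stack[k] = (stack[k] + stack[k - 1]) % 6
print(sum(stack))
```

11

k=1: stack[1] = (6+6)%6 = 0 → [6, 0, 9, 3, 8]
k=2: stack[2] = (9+0)%6 = 3 → [6, 0, 3, 3, 8]
k=3: stack[3] = (3+3)%6 = 0 → [6, 0, 3, 0, 8]
k=4: stack[4] = (8+0)%6 = 2 → [6, 0, 3, 0, 2]
sum = 11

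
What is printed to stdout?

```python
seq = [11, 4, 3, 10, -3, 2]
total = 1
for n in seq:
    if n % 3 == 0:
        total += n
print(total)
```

n=11: not %3==0
n=4: not %3==0
n=3: %3==0, total = 1+3 = 4
n=10: not %3==0
n=-3: %3==0, total = 4+(-3) = 1
n=2: not %3==0

1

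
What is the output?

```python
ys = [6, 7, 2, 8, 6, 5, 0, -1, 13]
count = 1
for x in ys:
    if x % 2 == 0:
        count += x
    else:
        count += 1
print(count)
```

x=6: even, count = 1+6 = 7
x=7: not even, count = 7+1 = 8
x=2: even, count = 8+2 = 10
x=8: even, count = 10+8 = 18
x=6: even, count = 18+6 = 24
x=5: not even, count = 24+1 = 25
x=0: even, count = 25+0 = 25
x=-1: not even, count = 25+1 = 26
x=13: not even, count = 26+1 = 27

27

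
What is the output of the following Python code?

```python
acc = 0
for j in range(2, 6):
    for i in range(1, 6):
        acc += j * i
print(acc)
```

j=2,i=1: acc = 0+2 = 2
j=2,i=2: acc = 2+4 = 6
j=2,i=3: acc = 6+6 = 12
j=2,i=4: acc = 12+8 = 20
j=2,i=5: acc = 20+10 = 30
j=3,i=1: acc = 30+3 = 33
j=3,i=2: acc = 33+6 = 39
j=3,i=3: acc = 39+9 = 48
j=3,i=4: acc = 48+12 = 60
j=3,i=5: acc = 60+15 = 75
j=4,i=1: acc = 75+4 = 79
j=4,i=2: acc = 79+8 = 87
j=4,i=3: acc = 87+12 = 99
j=4,i=4: acc = 99+16 = 115
j=4,i=5: acc = 115+20 = 135
j=5,i=1: acc = 135+5 = 140
j=5,i=2: acc = 140+10 = 150
j=5,i=3: acc = 150+15 = 165
j=5,i=4: acc = 165+20 = 185
j=5,i=5: acc = 185+25 = 210

210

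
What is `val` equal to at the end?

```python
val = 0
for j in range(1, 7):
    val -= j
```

j=1: val = 0-1 = -1
j=2: val = (-1)-2 = -3
j=3: val = (-3)-3 = -6
j=4: val = (-6)-4 = -10
j=5: val = (-10)-5 = -15
j=6: val = (-15)-6 = -21

-21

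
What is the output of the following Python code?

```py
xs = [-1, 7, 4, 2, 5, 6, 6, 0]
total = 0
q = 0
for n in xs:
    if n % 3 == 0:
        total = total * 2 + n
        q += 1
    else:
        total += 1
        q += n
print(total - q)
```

n=-1: not %3==0, total = 0+1 = 1; q=-1
n=7: not %3==0, total = 1+1 = 2; q=6
n=4: not %3==0, total = 2+1 = 3; q=10
n=2: not %3==0, total = 3+1 = 4; q=12
n=5: not %3==0, total = 4+1 = 5; q=17
n=6: %3==0, total = 5*2+6 = 16; q=18
n=6: %3==0, total = 16*2+6 = 38; q=19
n=0: %3==0, total = 38*2+0 = 76; q=20
total-q = 76-20 = 56

56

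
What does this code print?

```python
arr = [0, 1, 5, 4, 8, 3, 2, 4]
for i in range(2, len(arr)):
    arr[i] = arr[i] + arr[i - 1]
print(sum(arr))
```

i=2: arr[2] = 5+1 = 6 → [0, 1, 6, 4, 8, 3, 2, 4]
i=3: arr[3] = 4+6 = 10 → [0, 1, 6, 10, 8, 3, 2, 4]
i=4: arr[4] = 8+10 = 18 → [0, 1, 6, 10, 18, 3, 2, 4]
i=5: arr[5] = 3+18 = 21 → [0, 1, 6, 10, 18, 21, 2, 4]
i=6: arr[6] = 2+21 = 23 → [0, 1, 6, 10, 18, 21, 23, 4]
i=7: arr[7] = 4+23 = 27 → [0, 1, 6, 10, 18, 21, 23, 27]
sum = 106

106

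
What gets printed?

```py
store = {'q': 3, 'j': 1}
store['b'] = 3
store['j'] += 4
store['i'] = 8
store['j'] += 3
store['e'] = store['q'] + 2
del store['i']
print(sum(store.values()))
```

19

store['b'] = 3 → {'q': 3, 'j': 1, 'b': 3}
store['j'] = 1+4 = 5 → {'q': 3, 'j': 5, 'b': 3}
store['i'] = 8 → {'q': 3, 'j': 5, 'b': 3, 'i': 8}
store['j'] = 5+3 = 8 → {'q': 3, 'j': 8, 'b': 3, 'i': 8}
store['e'] = store['q']+2 = 5 → {'q': 3, 'j': 8, 'b': 3, 'i': 8, 'e': 5}
del 'i' → {'q': 3, 'j': 8, 'b': 3, 'e': 5}
sum of values = 19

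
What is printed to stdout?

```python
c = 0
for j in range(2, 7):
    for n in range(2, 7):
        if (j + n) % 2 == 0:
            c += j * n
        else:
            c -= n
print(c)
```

j=2,n=2: even sum, c = 0+4 = 4
j=2,n=3: odd sum, c = 4-3 = 1
j=2,n=4: even sum, c = 1+8 = 9
j=2,n=5: odd sum, c = 9-5 = 4
j=2,n=6: even sum, c = 4+12 = 16
j=3,n=2: odd sum, c = 16-2 = 14
j=3,n=3: even sum, c = 14+9 = 23
j=3,n=4: odd sum, c = 23-4 = 19
j=3,n=5: even sum, c = 19+15 = 34
j=3,n=6: odd sum, c = 34-6 = 28
j=4,n=2: even sum, c = 28+8 = 36
j=4,n=3: odd sum, c = 36-3 = 33
j=4,n=4: even sum, c = 33+16 = 49
j=4,n=5: odd sum, c = 49-5 = 44
j=4,n=6: even sum, c = 44+24 = 68
j=5,n=2: odd sum, c = 68-2 = 66
j=5,n=3: even sum, c = 66+15 = 81
j=5,n=4: odd sum, c = 81-4 = 77
j=5,n=5: even sum, c = 77+25 = 102
j=5,n=6: odd sum, c = 102-6 = 96
j=6,n=2: even sum, c = 96+12 = 108
j=6,n=3: odd sum, c = 108-3 = 105
j=6,n=4: even sum, c = 105+24 = 129
j=6,n=5: odd sum, c = 129-5 = 124
j=6,n=6: even sum, c = 124+36 = 160

160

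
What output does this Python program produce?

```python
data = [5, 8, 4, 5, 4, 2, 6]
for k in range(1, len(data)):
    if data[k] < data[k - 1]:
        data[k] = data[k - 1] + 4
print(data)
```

k=1: 8>=5, unchanged → [5, 8, 4, 5, 4, 2, 6]
k=2: 4<8, data[2] = 8+4 = 12 → [5, 8, 12, 5, 4, 2, 6]
k=3: 5<12, data[3] = 12+4 = 16 → [5, 8, 12, 16, 4, 2, 6]
k=4: 4<16, data[4] = 16+4 = 20 → [5, 8, 12, 16, 20, 2, 6]
k=5: 2<20, data[5] = 20+4 = 24 → [5, 8, 12, 16, 20, 24, 6]
k=6: 6<24, data[6] = 24+4 = 28 → [5, 8, 12, 16, 20, 24, 28]

[5, 8, 12, 16, 20, 24, 28]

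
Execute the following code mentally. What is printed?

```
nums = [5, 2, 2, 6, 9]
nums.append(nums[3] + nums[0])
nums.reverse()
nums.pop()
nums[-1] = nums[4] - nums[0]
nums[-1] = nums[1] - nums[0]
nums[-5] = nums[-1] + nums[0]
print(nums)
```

[9, 9, 6, 2, -2]

append nums[3]+nums[0] = 6+5 = 11 → [5, 2, 2, 6, 9, 11]
reverse → [11, 9, 6, 2, 2, 5]
pop() removes 5 → [11, 9, 6, 2, 2]
nums[-1] = nums[4]-nums[0] = 2-11 = -9 → [11, 9, 6, 2, -9]
nums[-1] = nums[1]-nums[0] = 9-11 = -2 → [11, 9, 6, 2, -2]
nums[-5] = nums[-1]+nums[0] = (-2)+11 = 9 → [9, 9, 6, 2, -2]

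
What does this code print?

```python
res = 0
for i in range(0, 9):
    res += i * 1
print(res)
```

i=0: res = 0+0*1 = 0
i=1: res = 0+1*1 = 1
i=2: res = 1+2*1 = 3
i=3: res = 3+3*1 = 6
i=4: res = 6+4*1 = 10
i=5: res = 10+5*1 = 15
i=6: res = 15+6*1 = 21
i=7: res = 21+7*1 = 28
i=8: res = 28+8*1 = 36

36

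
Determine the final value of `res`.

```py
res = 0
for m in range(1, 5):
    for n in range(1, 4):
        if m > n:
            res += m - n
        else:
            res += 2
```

m=1,n=1: not 1>1, res = 0+2 = 2
m=1,n=2: not 1>2, res = 2+2 = 4
m=1,n=3: not 1>3, res = 4+2 = 6
m=2,n=1: 2>1, res = 6+1 = 7
m=2,n=2: not 2>2, res = 7+2 = 9
m=2,n=3: not 2>3, res = 9+2 = 11
m=3,n=1: 3>1, res = 11+2 = 13
m=3,n=2: 3>2, res = 13+1 = 14
m=3,n=3: not 3>3, res = 14+2 = 16
m=4,n=1: 4>1, res = 16+3 = 19
m=4,n=2: 4>2, res = 19+2 = 21
m=4,n=3: 4>3, res = 21+1 = 22

22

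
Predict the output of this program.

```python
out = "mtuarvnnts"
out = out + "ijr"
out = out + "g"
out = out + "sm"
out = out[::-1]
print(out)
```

msgrjistnnvrautm

+ 'ijr' → 'mtuarvnntsijr'
+ 'g' → 'mtuarvnntsijrg'
+ 'sm' → 'mtuarvnntsijrgsm'
reverse → 'msgrjistnnvrautm'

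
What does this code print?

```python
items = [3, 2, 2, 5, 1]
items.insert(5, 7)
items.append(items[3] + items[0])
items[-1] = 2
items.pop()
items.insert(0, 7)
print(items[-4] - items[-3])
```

insert 7 at 5 → [3, 2, 2, 5, 1, 7]
append items[3]+items[0] = 5+3 = 8 → [3, 2, 2, 5, 1, 7, 8]
items[-1] = 2 → [3, 2, 2, 5, 1, 7, 2]
pop() removes 2 → [3, 2, 2, 5, 1, 7]
insert 7 at 0 → [7, 3, 2, 2, 5, 1, 7]
items[-4]-items[-3] = 2-5 = -3

-3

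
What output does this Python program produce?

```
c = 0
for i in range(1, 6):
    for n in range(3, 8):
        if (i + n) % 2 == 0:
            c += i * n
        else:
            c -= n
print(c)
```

i=1,n=3: even sum, c = 0+3 = 3
i=1,n=4: odd sum, c = 3-4 = -1
i=1,n=5: even sum, c = (-1)+5 = 4
i=1,n=6: odd sum, c = 4-6 = -2
i=1,n=7: even sum, c = (-2)+7 = 5
i=2,n=3: odd sum, c = 5-3 = 2
i=2,n=4: even sum, c = 2+8 = 10
i=2,n=5: odd sum, c = 10-5 = 5
i=2,n=6: even sum, c = 5+12 = 17
i=2,n=7: odd sum, c = 17-7 = 10
i=3,n=3: even sum, c = 10+9 = 19
i=3,n=4: odd sum, c = 19-4 = 15
i=3,n=5: even sum, c = 15+15 = 30
i=3,n=6: odd sum, c = 30-6 = 24
i=3,n=7: even sum, c = 24+21 = 45
i=4,n=3: odd sum, c = 45-3 = 42
i=4,n=4: even sum, c = 42+16 = 58
i=4,n=5: odd sum, c = 58-5 = 53
i=4,n=6: even sum, c = 53+24 = 77
i=4,n=7: odd sum, c = 77-7 = 70
i=5,n=3: even sum, c = 70+15 = 85
i=5,n=4: odd sum, c = 85-4 = 81
i=5,n=5: even sum, c = 81+25 = 106
i=5,n=6: odd sum, c = 106-6 = 100
i=5,n=7: even sum, c = 100+35 = 135

135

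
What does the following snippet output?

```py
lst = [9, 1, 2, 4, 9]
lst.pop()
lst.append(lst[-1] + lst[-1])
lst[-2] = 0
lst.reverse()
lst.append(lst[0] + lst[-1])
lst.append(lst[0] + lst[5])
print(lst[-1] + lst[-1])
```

pop() removes 9 → [9, 1, 2, 4]
append lst[-1]+lst[-1] = 4+4 = 8 → [9, 1, 2, 4, 8]
lst[-2] = 0 → [9, 1, 2, 0, 8]
reverse → [8, 0, 2, 1, 9]
append lst[0]+lst[-1] = 8+9 = 17 → [8, 0, 2, 1, 9, 17]
append lst[0]+lst[5] = 8+17 = 25 → [8, 0, 2, 1, 9, 17, 25]
lst[-1]+lst[-1] = 25+25 = 50

50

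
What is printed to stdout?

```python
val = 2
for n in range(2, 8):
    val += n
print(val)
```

29

n=2: val = 2+2 = 4
n=3: val = 4+3 = 7
n=4: val = 7+4 = 11
n=5: val = 11+5 = 16
n=6: val = 16+6 = 22
n=7: val = 22+7 = 29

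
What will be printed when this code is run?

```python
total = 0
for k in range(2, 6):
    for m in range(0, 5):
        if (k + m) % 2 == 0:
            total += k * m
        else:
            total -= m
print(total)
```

k=2,m=0: even sum, total = 0+0 = 0
k=2,m=1: odd sum, total = 0-1 = -1
k=2,m=2: even sum, total = (-1)+4 = 3
k=2,m=3: odd sum, total = 3-3 = 0
k=2,m=4: even sum, total = 0+8 = 8
k=3,m=0: odd sum, total = 8-0 = 8
k=3,m=1: even sum, total = 8+3 = 11
k=3,m=2: odd sum, total = 11-2 = 9
k=3,m=3: even sum, total = 9+9 = 18
k=3,m=4: odd sum, total = 18-4 = 14
k=4,m=0: even sum, total = 14+0 = 14
k=4,m=1: odd sum, total = 14-1 = 13
k=4,m=2: even sum, total = 13+8 = 21
k=4,m=3: odd sum, total = 21-3 = 18
k=4,m=4: even sum, total = 18+16 = 34
k=5,m=0: odd sum, total = 34-0 = 34
k=5,m=1: even sum, total = 34+5 = 39
k=5,m=2: odd sum, total = 39-2 = 37
k=5,m=3: even sum, total = 37+15 = 52
k=5,m=4: odd sum, total = 52-4 = 48

48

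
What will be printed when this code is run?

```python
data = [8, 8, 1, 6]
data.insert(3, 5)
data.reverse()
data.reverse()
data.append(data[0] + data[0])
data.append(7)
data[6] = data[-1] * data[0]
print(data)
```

[8, 8, 1, 5, 6, 16, 56]

insert 5 at 3 → [8, 8, 1, 5, 6]
reverse → [6, 5, 1, 8, 8]
reverse → [8, 8, 1, 5, 6]
append data[0]+data[0] = 8+8 = 16 → [8, 8, 1, 5, 6, 16]
append 7 → [8, 8, 1, 5, 6, 16, 7]
data[6] = data[-1]*data[0] = 7*8 = 56 → [8, 8, 1, 5, 6, 16, 56]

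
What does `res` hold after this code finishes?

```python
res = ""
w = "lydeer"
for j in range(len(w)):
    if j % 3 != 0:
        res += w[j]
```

j=0: skip
j=1: add 'y' → 'y'
j=2: add 'd' → 'yd'
j=3: skip
j=4: add 'e' → 'yde'
j=5: add 'r' → 'yder'

'yder'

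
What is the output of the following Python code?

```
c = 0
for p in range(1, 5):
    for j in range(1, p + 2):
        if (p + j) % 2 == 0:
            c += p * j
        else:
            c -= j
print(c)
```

20

p=1,j=1: even sum, c = 0+1 = 1
p=1,j=2: odd sum, c = 1-2 = -1
p=2,j=1: odd sum, c = (-1)-1 = -2
p=2,j=2: even sum, c = (-2)+4 = 2
p=2,j=3: odd sum, c = 2-3 = -1
p=3,j=1: even sum, c = (-1)+3 = 2
p=3,j=2: odd sum, c = 2-2 = 0
p=3,j=3: even sum, c = 0+9 = 9
p=3,j=4: odd sum, c = 9-4 = 5
p=4,j=1: odd sum, c = 5-1 = 4
p=4,j=2: even sum, c = 4+8 = 12
p=4,j=3: odd sum, c = 12-3 = 9
p=4,j=4: even sum, c = 9+16 = 25
p=4,j=5: odd sum, c = 25-5 = 20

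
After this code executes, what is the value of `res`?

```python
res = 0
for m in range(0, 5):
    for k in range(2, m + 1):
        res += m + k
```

36

m=2,k=2: res = 0+4 = 4
m=3,k=2: res = 4+5 = 9
m=3,k=3: res = 9+6 = 15
m=4,k=2: res = 15+6 = 21
m=4,k=3: res = 21+7 = 28
m=4,k=4: res = 28+8 = 36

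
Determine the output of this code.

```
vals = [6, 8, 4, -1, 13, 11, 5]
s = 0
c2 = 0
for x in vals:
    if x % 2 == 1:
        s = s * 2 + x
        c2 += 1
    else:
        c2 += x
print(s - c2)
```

49

x=6: not odd; c2=6
x=8: not odd; c2=14
x=4: not odd; c2=18
x=-1: odd, s = 0*2+(-1) = -1; c2=19
x=13: odd, s = (-1)*2+13 = 11; c2=20
x=11: odd, s = 11*2+11 = 33; c2=21
x=5: odd, s = 33*2+5 = 71; c2=22
s-c2 = 71-22 = 49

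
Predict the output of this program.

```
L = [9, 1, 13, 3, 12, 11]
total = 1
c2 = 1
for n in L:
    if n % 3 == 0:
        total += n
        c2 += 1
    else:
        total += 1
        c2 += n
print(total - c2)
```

n=9: %3==0, total = 1+9 = 10; c2=2
n=1: not %3==0, total = 10+1 = 11; c2=3
n=13: not %3==0, total = 11+1 = 12; c2=16
n=3: %3==0, total = 12+3 = 15; c2=17
n=12: %3==0, total = 15+12 = 27; c2=18
n=11: not %3==0, total = 27+1 = 28; c2=29
total-c2 = 28-29 = -1

-1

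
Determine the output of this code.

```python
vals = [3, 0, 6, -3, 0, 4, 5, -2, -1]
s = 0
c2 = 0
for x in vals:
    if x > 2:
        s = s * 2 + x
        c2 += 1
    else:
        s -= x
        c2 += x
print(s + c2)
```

x=3: >2, s = 0*2+3 = 3; c2=1
x=0: not >2, s = 3-0 = 3; c2=1
x=6: >2, s = 3*2+6 = 12; c2=2
x=-3: not >2, s = 12-(-3) = 15; c2=-1
x=0: not >2, s = 15-0 = 15; c2=-1
x=4: >2, s = 15*2+4 = 34; c2=0
x=5: >2, s = 34*2+5 = 73; c2=1
x=-2: not >2, s = 73-(-2) = 75; c2=-1
x=-1: not >2, s = 75-(-1) = 76; c2=-2
s+c2 = 76+(-2) = 74

74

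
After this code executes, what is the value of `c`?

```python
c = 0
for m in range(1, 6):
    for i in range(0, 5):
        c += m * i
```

150

m=1,i=0: c = 0+0 = 0
m=1,i=1: c = 0+1 = 1
m=1,i=2: c = 1+2 = 3
m=1,i=3: c = 3+3 = 6
m=1,i=4: c = 6+4 = 10
m=2,i=0: c = 10+0 = 10
m=2,i=1: c = 10+2 = 12
m=2,i=2: c = 12+4 = 16
m=2,i=3: c = 16+6 = 22
m=2,i=4: c = 22+8 = 30
m=3,i=0: c = 30+0 = 30
m=3,i=1: c = 30+3 = 33
m=3,i=2: c = 33+6 = 39
m=3,i=3: c = 39+9 = 48
m=3,i=4: c = 48+12 = 60
m=4,i=0: c = 60+0 = 60
m=4,i=1: c = 60+4 = 64
m=4,i=2: c = 64+8 = 72
m=4,i=3: c = 72+12 = 84
m=4,i=4: c = 84+16 = 100
m=5,i=0: c = 100+0 = 100
m=5,i=1: c = 100+5 = 105
m=5,i=2: c = 105+10 = 115
m=5,i=3: c = 115+15 = 130
m=5,i=4: c = 130+20 = 150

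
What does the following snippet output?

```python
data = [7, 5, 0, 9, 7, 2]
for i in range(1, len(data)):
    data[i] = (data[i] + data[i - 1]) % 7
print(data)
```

i=1: data[1] = (5+7)%7 = 5 → [7, 5, 0, 9, 7, 2]
i=2: data[2] = (0+5)%7 = 5 → [7, 5, 5, 9, 7, 2]
i=3: data[3] = (9+5)%7 = 0 → [7, 5, 5, 0, 7, 2]
i=4: data[4] = (7+0)%7 = 0 → [7, 5, 5, 0, 0, 2]
i=5: data[5] = (2+0)%7 = 2 → [7, 5, 5, 0, 0, 2]

[7, 5, 5, 0, 0, 2]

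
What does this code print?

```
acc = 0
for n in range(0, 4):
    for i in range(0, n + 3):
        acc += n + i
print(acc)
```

66

n=0,i=0: acc = 0+0 = 0
n=0,i=1: acc = 0+1 = 1
n=0,i=2: acc = 1+2 = 3
n=1,i=0: acc = 3+1 = 4
n=1,i=1: acc = 4+2 = 6
n=1,i=2: acc = 6+3 = 9
n=1,i=3: acc = 9+4 = 13
n=2,i=0: acc = 13+2 = 15
n=2,i=1: acc = 15+3 = 18
n=2,i=2: acc = 18+4 = 22
n=2,i=3: acc = 22+5 = 27
n=2,i=4: acc = 27+6 = 33
n=3,i=0: acc = 33+3 = 36
n=3,i=1: acc = 36+4 = 40
n=3,i=2: acc = 40+5 = 45
n=3,i=3: acc = 45+6 = 51
n=3,i=4: acc = 51+7 = 58
n=3,i=5: acc = 58+8 = 66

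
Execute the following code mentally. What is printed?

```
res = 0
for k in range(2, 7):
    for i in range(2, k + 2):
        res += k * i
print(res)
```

355

k=2,i=2: res = 0+4 = 4
k=2,i=3: res = 4+6 = 10
k=3,i=2: res = 10+6 = 16
k=3,i=3: res = 16+9 = 25
k=3,i=4: res = 25+12 = 37
k=4,i=2: res = 37+8 = 45
k=4,i=3: res = 45+12 = 57
k=4,i=4: res = 57+16 = 73
k=4,i=5: res = 73+20 = 93
k=5,i=2: res = 93+10 = 103
k=5,i=3: res = 103+15 = 118
k=5,i=4: res = 118+20 = 138
k=5,i=5: res = 138+25 = 163
k=5,i=6: res = 163+30 = 193
k=6,i=2: res = 193+12 = 205
k=6,i=3: res = 205+18 = 223
k=6,i=4: res = 223+24 = 247
k=6,i=5: res = 247+30 = 277
k=6,i=6: res = 277+36 = 313
k=6,i=7: res = 313+42 = 355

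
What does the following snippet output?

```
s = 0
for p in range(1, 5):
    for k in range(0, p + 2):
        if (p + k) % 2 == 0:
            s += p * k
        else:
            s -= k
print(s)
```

p=1,k=0: odd sum, s = 0-0 = 0
p=1,k=1: even sum, s = 0+1 = 1
p=1,k=2: odd sum, s = 1-2 = -1
p=2,k=0: even sum, s = (-1)+0 = -1
p=2,k=1: odd sum, s = (-1)-1 = -2
p=2,k=2: even sum, s = (-2)+4 = 2
p=2,k=3: odd sum, s = 2-3 = -1
p=3,k=0: odd sum, s = (-1)-0 = -1
p=3,k=1: even sum, s = (-1)+3 = 2
p=3,k=2: odd sum, s = 2-2 = 0
p=3,k=3: even sum, s = 0+9 = 9
p=3,k=4: odd sum, s = 9-4 = 5
p=4,k=0: even sum, s = 5+0 = 5
p=4,k=1: odd sum, s = 5-1 = 4
p=4,k=2: even sum, s = 4+8 = 12
p=4,k=3: odd sum, s = 12-3 = 9
p=4,k=4: even sum, s = 9+16 = 25
p=4,k=5: odd sum, s = 25-5 = 20

20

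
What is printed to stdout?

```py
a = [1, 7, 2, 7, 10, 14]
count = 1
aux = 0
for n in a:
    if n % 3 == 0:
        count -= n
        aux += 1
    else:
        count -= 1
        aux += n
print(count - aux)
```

-46

n=1: not %3==0, count = 1-1 = 0; aux=1
n=7: not %3==0, count = 0-1 = -1; aux=8
n=2: not %3==0, count = (-1)-1 = -2; aux=10
n=7: not %3==0, count = (-2)-1 = -3; aux=17
n=10: not %3==0, count = (-3)-1 = -4; aux=27
n=14: not %3==0, count = (-4)-1 = -5; aux=41
count-aux = (-5)-41 = -46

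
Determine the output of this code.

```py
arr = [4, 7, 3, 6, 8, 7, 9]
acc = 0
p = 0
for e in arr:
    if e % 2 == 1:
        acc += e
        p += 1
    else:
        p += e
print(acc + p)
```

e=4: not odd; p=4
e=7: odd, acc = 0+7 = 7; p=5
e=3: odd, acc = 7+3 = 10; p=6
e=6: not odd; p=12
e=8: not odd; p=20
e=7: odd, acc = 10+7 = 17; p=21
e=9: odd, acc = 17+9 = 26; p=22
acc+p = 26+22 = 48

48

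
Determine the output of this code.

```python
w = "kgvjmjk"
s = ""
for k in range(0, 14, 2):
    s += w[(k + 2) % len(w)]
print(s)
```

k=0: add w[2]='v' → 'v'
k=2: add w[4]='m' → 'vm'
k=4: add w[6]='k' → 'vmk'
k=6: add w[1]='g' → 'vmkg'
k=8: add w[3]='j' → 'vmkgj'
k=10: add w[5]='j' → 'vmkgjj'
k=12: add w[0]='k' → 'vmkgjjk'

vmkgjjk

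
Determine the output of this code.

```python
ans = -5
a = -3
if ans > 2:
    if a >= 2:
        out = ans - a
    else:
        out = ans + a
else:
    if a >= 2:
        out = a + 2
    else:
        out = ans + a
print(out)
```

ans=-5, a=-3
ans > 2 is False; a >= 2 is False
→ out = ans + a = -8

-8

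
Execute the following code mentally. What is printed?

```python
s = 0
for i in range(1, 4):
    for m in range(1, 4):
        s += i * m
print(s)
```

36

i=1,m=1: s = 0+1 = 1
i=1,m=2: s = 1+2 = 3
i=1,m=3: s = 3+3 = 6
i=2,m=1: s = 6+2 = 8
i=2,m=2: s = 8+4 = 12
i=2,m=3: s = 12+6 = 18
i=3,m=1: s = 18+3 = 21
i=3,m=2: s = 21+6 = 27
i=3,m=3: s = 27+9 = 36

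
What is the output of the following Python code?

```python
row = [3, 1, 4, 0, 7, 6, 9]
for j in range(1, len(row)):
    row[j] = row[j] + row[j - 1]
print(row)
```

[3, 4, 8, 8, 15, 21, 30]

j=1: row[1] = 1+3 = 4 → [3, 4, 4, 0, 7, 6, 9]
j=2: row[2] = 4+4 = 8 → [3, 4, 8, 0, 7, 6, 9]
j=3: row[3] = 0+8 = 8 → [3, 4, 8, 8, 7, 6, 9]
j=4: row[4] = 7+8 = 15 → [3, 4, 8, 8, 15, 6, 9]
j=5: row[5] = 6+15 = 21 → [3, 4, 8, 8, 15, 21, 9]
j=6: row[6] = 9+21 = 30 → [3, 4, 8, 8, 15, 21, 30]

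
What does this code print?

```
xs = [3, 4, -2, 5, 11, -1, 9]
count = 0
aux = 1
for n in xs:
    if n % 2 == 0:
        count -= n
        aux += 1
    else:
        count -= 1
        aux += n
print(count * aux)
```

-210

n=3: not even, count = 0-1 = -1; aux=4
n=4: even, count = (-1)-4 = -5; aux=5
n=-2: even, count = (-5)-(-2) = -3; aux=6
n=5: not even, count = (-3)-1 = -4; aux=11
n=11: not even, count = (-4)-1 = -5; aux=22
n=-1: not even, count = (-5)-1 = -6; aux=21
n=9: not even, count = (-6)-1 = -7; aux=30
count*aux = (-7)*30 = -210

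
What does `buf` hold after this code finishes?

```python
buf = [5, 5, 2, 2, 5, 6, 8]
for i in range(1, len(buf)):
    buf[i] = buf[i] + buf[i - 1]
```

i=1: buf[1] = 5+5 = 10 → [5, 10, 2, 2, 5, 6, 8]
i=2: buf[2] = 2+10 = 12 → [5, 10, 12, 2, 5, 6, 8]
i=3: buf[3] = 2+12 = 14 → [5, 10, 12, 14, 5, 6, 8]
i=4: buf[4] = 5+14 = 19 → [5, 10, 12, 14, 19, 6, 8]
i=5: buf[5] = 6+19 = 25 → [5, 10, 12, 14, 19, 25, 8]
i=6: buf[6] = 8+25 = 33 → [5, 10, 12, 14, 19, 25, 33]

[5, 10, 12, 14, 19, 25, 33]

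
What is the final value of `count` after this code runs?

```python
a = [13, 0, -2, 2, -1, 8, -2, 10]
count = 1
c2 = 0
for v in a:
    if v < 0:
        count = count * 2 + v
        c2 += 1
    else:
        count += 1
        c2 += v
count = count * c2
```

v=13: not <0, count = 1+1 = 2; c2=13
v=0: not <0, count = 2+1 = 3; c2=13
v=-2: <0, count = 3*2+(-2) = 4; c2=14
v=2: not <0, count = 4+1 = 5; c2=16
v=-1: <0, count = 5*2+(-1) = 9; c2=17
v=8: not <0, count = 9+1 = 10; c2=25
v=-2: <0, count = 10*2+(-2) = 18; c2=26
v=10: not <0, count = 18+1 = 19; c2=36
count*c2 = 19*36 = 684

684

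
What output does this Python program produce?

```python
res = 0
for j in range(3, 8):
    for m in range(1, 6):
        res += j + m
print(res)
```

200

j=3,m=1: res = 0+4 = 4
j=3,m=2: res = 4+5 = 9
j=3,m=3: res = 9+6 = 15
j=3,m=4: res = 15+7 = 22
j=3,m=5: res = 22+8 = 30
j=4,m=1: res = 30+5 = 35
j=4,m=2: res = 35+6 = 41
j=4,m=3: res = 41+7 = 48
j=4,m=4: res = 48+8 = 56
j=4,m=5: res = 56+9 = 65
j=5,m=1: res = 65+6 = 71
j=5,m=2: res = 71+7 = 78
j=5,m=3: res = 78+8 = 86
j=5,m=4: res = 86+9 = 95
j=5,m=5: res = 95+10 = 105
j=6,m=1: res = 105+7 = 112
j=6,m=2: res = 112+8 = 120
j=6,m=3: res = 120+9 = 129
j=6,m=4: res = 129+10 = 139
j=6,m=5: res = 139+11 = 150
j=7,m=1: res = 150+8 = 158
j=7,m=2: res = 158+9 = 167
j=7,m=3: res = 167+10 = 177
j=7,m=4: res = 177+11 = 188
j=7,m=5: res = 188+12 = 200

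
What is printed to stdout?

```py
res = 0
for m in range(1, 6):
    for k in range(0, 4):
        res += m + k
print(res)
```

90

m=1,k=0: res = 0+1 = 1
m=1,k=1: res = 1+2 = 3
m=1,k=2: res = 3+3 = 6
m=1,k=3: res = 6+4 = 10
m=2,k=0: res = 10+2 = 12
m=2,k=1: res = 12+3 = 15
m=2,k=2: res = 15+4 = 19
m=2,k=3: res = 19+5 = 24
m=3,k=0: res = 24+3 = 27
m=3,k=1: res = 27+4 = 31
m=3,k=2: res = 31+5 = 36
m=3,k=3: res = 36+6 = 42
m=4,k=0: res = 42+4 = 46
m=4,k=1: res = 46+5 = 51
m=4,k=2: res = 51+6 = 57
m=4,k=3: res = 57+7 = 64
m=5,k=0: res = 64+5 = 69
m=5,k=1: res = 69+6 = 75
m=5,k=2: res = 75+7 = 82
m=5,k=3: res = 82+8 = 90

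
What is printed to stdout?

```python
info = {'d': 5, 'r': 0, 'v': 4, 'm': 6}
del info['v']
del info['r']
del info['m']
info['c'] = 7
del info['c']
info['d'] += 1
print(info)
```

del 'v' → {'d': 5, 'r': 0, 'm': 6}
del 'r' → {'d': 5, 'm': 6}
del 'm' → {'d': 5}
info['c'] = 7 → {'d': 5, 'c': 7}
del 'c' → {'d': 5}
info['d'] = 5+1 = 6 → {'d': 6}

{'d': 6}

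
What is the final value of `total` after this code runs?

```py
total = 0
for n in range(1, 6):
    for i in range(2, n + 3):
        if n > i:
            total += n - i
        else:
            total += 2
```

38

n=1,i=2: not 1>2, total = 0+2 = 2
n=1,i=3: not 1>3, total = 2+2 = 4
n=2,i=2: not 2>2, total = 4+2 = 6
n=2,i=3: not 2>3, total = 6+2 = 8
n=2,i=4: not 2>4, total = 8+2 = 10
n=3,i=2: 3>2, total = 10+1 = 11
n=3,i=3: not 3>3, total = 11+2 = 13
n=3,i=4: not 3>4, total = 13+2 = 15
n=3,i=5: not 3>5, total = 15+2 = 17
n=4,i=2: 4>2, total = 17+2 = 19
n=4,i=3: 4>3, total = 19+1 = 20
n=4,i=4: not 4>4, total = 20+2 = 22
n=4,i=5: not 4>5, total = 22+2 = 24
n=4,i=6: not 4>6, total = 24+2 = 26
n=5,i=2: 5>2, total = 26+3 = 29
n=5,i=3: 5>3, total = 29+2 = 31
n=5,i=4: 5>4, total = 31+1 = 32
n=5,i=5: not 5>5, total = 32+2 = 34
n=5,i=6: not 5>6, total = 34+2 = 36
n=5,i=7: not 5>7, total = 36+2 = 38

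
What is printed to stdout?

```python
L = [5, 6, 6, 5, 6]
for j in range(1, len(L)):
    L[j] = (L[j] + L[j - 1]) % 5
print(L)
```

[5, 1, 2, 2, 3]

j=1: L[1] = (6+5)%5 = 1 → [5, 1, 6, 5, 6]
j=2: L[2] = (6+1)%5 = 2 → [5, 1, 2, 5, 6]
j=3: L[3] = (5+2)%5 = 2 → [5, 1, 2, 2, 6]
j=4: L[4] = (6+2)%5 = 3 → [5, 1, 2, 2, 3]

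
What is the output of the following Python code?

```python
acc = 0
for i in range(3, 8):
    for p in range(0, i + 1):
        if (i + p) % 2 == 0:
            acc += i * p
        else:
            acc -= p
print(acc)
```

232

i=3,p=0: odd sum, acc = 0-0 = 0
i=3,p=1: even sum, acc = 0+3 = 3
i=3,p=2: odd sum, acc = 3-2 = 1
i=3,p=3: even sum, acc = 1+9 = 10
i=4,p=0: even sum, acc = 10+0 = 10
i=4,p=1: odd sum, acc = 10-1 = 9
i=4,p=2: even sum, acc = 9+8 = 17
i=4,p=3: odd sum, acc = 17-3 = 14
i=4,p=4: even sum, acc = 14+16 = 30
i=5,p=0: odd sum, acc = 30-0 = 30
i=5,p=1: even sum, acc = 30+5 = 35
i=5,p=2: odd sum, acc = 35-2 = 33
i=5,p=3: even sum, acc = 33+15 = 48
i=5,p=4: odd sum, acc = 48-4 = 44
i=5,p=5: even sum, acc = 44+25 = 69
i=6,p=0: even sum, acc = 69+0 = 69
i=6,p=1: odd sum, acc = 69-1 = 68
i=6,p=2: even sum, acc = 68+12 = 80
i=6,p=3: odd sum, acc = 80-3 = 77
i=6,p=4: even sum, acc = 77+24 = 101
i=6,p=5: odd sum, acc = 101-5 = 96
i=6,p=6: even sum, acc = 96+36 = 132
i=7,p=0: odd sum, acc = 132-0 = 132
i=7,p=1: even sum, acc = 132+7 = 139
i=7,p=2: odd sum, acc = 139-2 = 137
i=7,p=3: even sum, acc = 137+21 = 158
i=7,p=4: odd sum, acc = 158-4 = 154
i=7,p=5: even sum, acc = 154+35 = 189
i=7,p=6: odd sum, acc = 189-6 = 183
i=7,p=7: even sum, acc = 183+49 = 232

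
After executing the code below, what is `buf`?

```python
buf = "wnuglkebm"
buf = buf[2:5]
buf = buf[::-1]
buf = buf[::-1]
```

'ugl'

slice [2:5] → 'ugl'
reverse → 'lgu'
reverse → 'ugl'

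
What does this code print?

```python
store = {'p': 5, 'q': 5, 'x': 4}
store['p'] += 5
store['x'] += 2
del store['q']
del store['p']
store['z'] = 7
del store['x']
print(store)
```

{'z': 7}

store['p'] = 5+5 = 10 → {'p': 10, 'q': 5, 'x': 4}
store['x'] = 4+2 = 6 → {'p': 10, 'q': 5, 'x': 6}
del 'q' → {'p': 10, 'x': 6}
del 'p' → {'x': 6}
store['z'] = 7 → {'x': 6, 'z': 7}
del 'x' → {'z': 7}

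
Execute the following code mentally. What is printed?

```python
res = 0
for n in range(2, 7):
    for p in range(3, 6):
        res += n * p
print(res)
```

240

n=2,p=3: res = 0+6 = 6
n=2,p=4: res = 6+8 = 14
n=2,p=5: res = 14+10 = 24
n=3,p=3: res = 24+9 = 33
n=3,p=4: res = 33+12 = 45
n=3,p=5: res = 45+15 = 60
n=4,p=3: res = 60+12 = 72
n=4,p=4: res = 72+16 = 88
n=4,p=5: res = 88+20 = 108
n=5,p=3: res = 108+15 = 123
n=5,p=4: res = 123+20 = 143
n=5,p=5: res = 143+25 = 168
n=6,p=3: res = 168+18 = 186
n=6,p=4: res = 186+24 = 210
n=6,p=5: res = 210+30 = 240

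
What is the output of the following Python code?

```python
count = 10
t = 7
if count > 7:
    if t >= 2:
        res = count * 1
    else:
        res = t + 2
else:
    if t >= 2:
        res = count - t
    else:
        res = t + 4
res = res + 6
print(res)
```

count=10, t=7
count > 7 is True; t >= 2 is True
→ res = count * 1 = 10
res = 10+6 = 16

16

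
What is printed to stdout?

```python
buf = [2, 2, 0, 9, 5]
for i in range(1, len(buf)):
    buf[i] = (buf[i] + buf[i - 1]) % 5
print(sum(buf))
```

16

i=1: buf[1] = (2+2)%5 = 4 → [2, 4, 0, 9, 5]
i=2: buf[2] = (0+4)%5 = 4 → [2, 4, 4, 9, 5]
i=3: buf[3] = (9+4)%5 = 3 → [2, 4, 4, 3, 5]
i=4: buf[4] = (5+3)%5 = 3 → [2, 4, 4, 3, 3]
sum = 16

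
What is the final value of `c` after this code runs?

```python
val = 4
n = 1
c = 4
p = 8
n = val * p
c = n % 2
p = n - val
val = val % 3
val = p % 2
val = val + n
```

n = 4*8 = 32
c = 32%2 = 0
p = 32-4 = 28
val = 4%3 = 1
val = 28%2 = 0
val = 0+32 = 32

0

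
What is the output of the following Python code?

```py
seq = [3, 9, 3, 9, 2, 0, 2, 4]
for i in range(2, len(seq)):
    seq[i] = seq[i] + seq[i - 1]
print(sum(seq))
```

145

i=2: seq[2] = 3+9 = 12 → [3, 9, 12, 9, 2, 0, 2, 4]
i=3: seq[3] = 9+12 = 21 → [3, 9, 12, 21, 2, 0, 2, 4]
i=4: seq[4] = 2+21 = 23 → [3, 9, 12, 21, 23, 0, 2, 4]
i=5: seq[5] = 0+23 = 23 → [3, 9, 12, 21, 23, 23, 2, 4]
i=6: seq[6] = 2+23 = 25 → [3, 9, 12, 21, 23, 23, 25, 4]
i=7: seq[7] = 4+25 = 29 → [3, 9, 12, 21, 23, 23, 25, 29]
sum = 145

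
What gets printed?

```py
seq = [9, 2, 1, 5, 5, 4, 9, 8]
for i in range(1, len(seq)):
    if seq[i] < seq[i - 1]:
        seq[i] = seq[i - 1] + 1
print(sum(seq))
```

i=1: 2<9, seq[1] = 9+1 = 10 → [9, 10, 1, 5, 5, 4, 9, 8]
i=2: 1<10, seq[2] = 10+1 = 11 → [9, 10, 11, 5, 5, 4, 9, 8]
i=3: 5<11, seq[3] = 11+1 = 12 → [9, 10, 11, 12, 5, 4, 9, 8]
i=4: 5<12, seq[4] = 12+1 = 13 → [9, 10, 11, 12, 13, 4, 9, 8]
i=5: 4<13, seq[5] = 13+1 = 14 → [9, 10, 11, 12, 13, 14, 9, 8]
i=6: 9<14, seq[6] = 14+1 = 15 → [9, 10, 11, 12, 13, 14, 15, 8]
i=7: 8<15, seq[7] = 15+1 = 16 → [9, 10, 11, 12, 13, 14, 15, 16]
sum = 100

100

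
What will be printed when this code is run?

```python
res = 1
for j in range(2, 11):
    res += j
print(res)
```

55

j=2: res = 1+2 = 3
j=3: res = 3+3 = 6
j=4: res = 6+4 = 10
j=5: res = 10+5 = 15
j=6: res = 15+6 = 21
j=7: res = 21+7 = 28
j=8: res = 28+8 = 36
j=9: res = 36+9 = 45
j=10: res = 45+10 = 55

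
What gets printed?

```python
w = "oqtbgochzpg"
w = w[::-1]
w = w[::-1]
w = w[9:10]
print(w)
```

p

reverse → 'gpzhcogbtqo'
reverse → 'oqtbgochzpg'
slice [9:10] → 'p'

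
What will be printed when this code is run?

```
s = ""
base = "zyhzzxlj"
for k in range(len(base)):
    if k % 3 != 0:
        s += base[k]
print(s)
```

yhzxj

k=0: skip
k=1: add 'y' → 'y'
k=2: add 'h' → 'yh'
k=3: skip
k=4: add 'z' → 'yhz'
k=5: add 'x' → 'yhzx'
k=6: skip
k=7: add 'j' → 'yhzxj'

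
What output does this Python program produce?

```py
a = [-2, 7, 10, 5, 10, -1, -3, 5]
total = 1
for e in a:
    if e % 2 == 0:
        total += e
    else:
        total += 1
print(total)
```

e=-2: even, total = 1+(-2) = -1
e=7: not even, total = (-1)+1 = 0
e=10: even, total = 0+10 = 10
e=5: not even, total = 10+1 = 11
e=10: even, total = 11+10 = 21
e=-1: not even, total = 21+1 = 22
e=-3: not even, total = 22+1 = 23
e=5: not even, total = 23+1 = 24

24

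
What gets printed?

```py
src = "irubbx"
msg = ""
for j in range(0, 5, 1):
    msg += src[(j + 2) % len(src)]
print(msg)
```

ubbxi

j=0: add src[2]='u' → 'u'
j=1: add src[3]='b' → 'ub'
j=2: add src[4]='b' → 'ubb'
j=3: add src[5]='x' → 'ubbx'
j=4: add src[0]='i' → 'ubbxi'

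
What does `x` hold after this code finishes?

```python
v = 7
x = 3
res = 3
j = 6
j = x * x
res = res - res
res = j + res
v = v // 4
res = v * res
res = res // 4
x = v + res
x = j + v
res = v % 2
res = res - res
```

10

j = 3*3 = 9
res = 3-3 = 0
res = 9+0 = 9
v = 7//4 = 1
res = 1*9 = 9
res = 9//4 = 2
x = 1+2 = 3
x = 9+1 = 10
res = 1%2 = 1
res = 1-1 = 0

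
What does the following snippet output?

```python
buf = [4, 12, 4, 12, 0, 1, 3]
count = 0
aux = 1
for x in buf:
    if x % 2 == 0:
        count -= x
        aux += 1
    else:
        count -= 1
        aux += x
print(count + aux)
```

-24

x=4: even, count = 0-4 = -4; aux=2
x=12: even, count = (-4)-12 = -16; aux=3
x=4: even, count = (-16)-4 = -20; aux=4
x=12: even, count = (-20)-12 = -32; aux=5
x=0: even, count = (-32)-0 = -32; aux=6
x=1: not even, count = (-32)-1 = -33; aux=7
x=3: not even, count = (-33)-1 = -34; aux=10
count+aux = (-34)+10 = -24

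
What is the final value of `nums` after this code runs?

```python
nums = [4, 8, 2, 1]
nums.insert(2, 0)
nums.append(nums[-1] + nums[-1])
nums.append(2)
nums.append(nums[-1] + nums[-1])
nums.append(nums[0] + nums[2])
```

[4, 8, 0, 2, 1, 2, 2, 4, 4]

insert 0 at 2 → [4, 8, 0, 2, 1]
append nums[-1]+nums[-1] = 1+1 = 2 → [4, 8, 0, 2, 1, 2]
append 2 → [4, 8, 0, 2, 1, 2, 2]
append nums[-1]+nums[-1] = 2+2 = 4 → [4, 8, 0, 2, 1, 2, 2, 4]
append nums[0]+nums[2] = 4+0 = 4 → [4, 8, 0, 2, 1, 2, 2, 4, 4]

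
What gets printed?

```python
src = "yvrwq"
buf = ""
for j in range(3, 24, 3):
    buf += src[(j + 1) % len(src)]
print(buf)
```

j=3: add src[4]='q' → 'q'
j=6: add src[2]='r' → 'qr'
j=9: add src[0]='y' → 'qry'
j=12: add src[3]='w' → 'qryw'
j=15: add src[1]='v' → 'qrywv'
j=18: add src[4]='q' → 'qrywvq'
j=21: add src[2]='r' → 'qrywvqr'

qrywvqr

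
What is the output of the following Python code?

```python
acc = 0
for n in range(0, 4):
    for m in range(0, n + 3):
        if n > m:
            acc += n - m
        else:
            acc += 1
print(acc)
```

n=0,m=0: not 0>0, acc = 0+1 = 1
n=0,m=1: not 0>1, acc = 1+1 = 2
n=0,m=2: not 0>2, acc = 2+1 = 3
n=1,m=0: 1>0, acc = 3+1 = 4
n=1,m=1: not 1>1, acc = 4+1 = 5
n=1,m=2: not 1>2, acc = 5+1 = 6
n=1,m=3: not 1>3, acc = 6+1 = 7
n=2,m=0: 2>0, acc = 7+2 = 9
n=2,m=1: 2>1, acc = 9+1 = 10
n=2,m=2: not 2>2, acc = 10+1 = 11
n=2,m=3: not 2>3, acc = 11+1 = 12
n=2,m=4: not 2>4, acc = 12+1 = 13
n=3,m=0: 3>0, acc = 13+3 = 16
n=3,m=1: 3>1, acc = 16+2 = 18
n=3,m=2: 3>2, acc = 18+1 = 19
n=3,m=3: not 3>3, acc = 19+1 = 20
n=3,m=4: not 3>4, acc = 20+1 = 21
n=3,m=5: not 3>5, acc = 21+1 = 22

22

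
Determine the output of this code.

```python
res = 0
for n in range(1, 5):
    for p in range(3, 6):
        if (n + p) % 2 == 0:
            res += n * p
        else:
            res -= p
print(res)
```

n=1,p=3: even sum, res = 0+3 = 3
n=1,p=4: odd sum, res = 3-4 = -1
n=1,p=5: even sum, res = (-1)+5 = 4
n=2,p=3: odd sum, res = 4-3 = 1
n=2,p=4: even sum, res = 1+8 = 9
n=2,p=5: odd sum, res = 9-5 = 4
n=3,p=3: even sum, res = 4+9 = 13
n=3,p=4: odd sum, res = 13-4 = 9
n=3,p=5: even sum, res = 9+15 = 24
n=4,p=3: odd sum, res = 24-3 = 21
n=4,p=4: even sum, res = 21+16 = 37
n=4,p=5: odd sum, res = 37-5 = 32

32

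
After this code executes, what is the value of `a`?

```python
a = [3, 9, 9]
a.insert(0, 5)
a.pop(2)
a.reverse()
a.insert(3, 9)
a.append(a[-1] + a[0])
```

insert 5 at 0 → [5, 3, 9, 9]
pop(2) removes 9 → [5, 3, 9]
reverse → [9, 3, 5]
insert 9 at 3 → [9, 3, 5, 9]
append a[-1]+a[0] = 9+9 = 18 → [9, 3, 5, 9, 18]

[9, 3, 5, 9, 18]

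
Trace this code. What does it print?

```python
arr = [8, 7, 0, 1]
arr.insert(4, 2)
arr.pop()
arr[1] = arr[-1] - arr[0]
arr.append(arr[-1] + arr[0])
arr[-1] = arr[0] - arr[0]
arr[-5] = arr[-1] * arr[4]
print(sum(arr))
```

insert 2 at 4 → [8, 7, 0, 1, 2]
pop() removes 2 → [8, 7, 0, 1]
arr[1] = arr[-1]-arr[0] = 1-8 = -7 → [8, -7, 0, 1]
append arr[-1]+arr[0] = 1+8 = 9 → [8, -7, 0, 1, 9]
arr[-1] = arr[0]-arr[0] = 8-8 = 0 → [8, -7, 0, 1, 0]
arr[-5] = arr[-1]*arr[4] = 0*0 = 0 → [0, -7, 0, 1, 0]
sum = -6

-6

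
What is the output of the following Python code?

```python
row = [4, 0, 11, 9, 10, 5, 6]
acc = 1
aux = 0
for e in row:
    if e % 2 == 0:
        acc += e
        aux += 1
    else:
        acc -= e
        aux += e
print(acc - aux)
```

-33

e=4: even, acc = 1+4 = 5; aux=1
e=0: even, acc = 5+0 = 5; aux=2
e=11: not even, acc = 5-11 = -6; aux=13
e=9: not even, acc = (-6)-9 = -15; aux=22
e=10: even, acc = (-15)+10 = -5; aux=23
e=5: not even, acc = (-5)-5 = -10; aux=28
e=6: even, acc = (-10)+6 = -4; aux=29
acc-aux = (-4)-29 = -33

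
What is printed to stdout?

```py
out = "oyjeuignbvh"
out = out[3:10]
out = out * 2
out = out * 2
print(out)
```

slice [3:10] → 'euignbv'
repeat ×2 → 'euignbveuignbv'
repeat ×2 → 'euignbveuignbveuignbveuignbv'

euignbveuignbveuignbveuignbv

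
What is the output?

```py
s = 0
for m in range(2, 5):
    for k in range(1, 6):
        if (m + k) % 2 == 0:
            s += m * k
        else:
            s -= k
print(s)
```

m=2,k=1: odd sum, s = 0-1 = -1
m=2,k=2: even sum, s = (-1)+4 = 3
m=2,k=3: odd sum, s = 3-3 = 0
m=2,k=4: even sum, s = 0+8 = 8
m=2,k=5: odd sum, s = 8-5 = 3
m=3,k=1: even sum, s = 3+3 = 6
m=3,k=2: odd sum, s = 6-2 = 4
m=3,k=3: even sum, s = 4+9 = 13
m=3,k=4: odd sum, s = 13-4 = 9
m=3,k=5: even sum, s = 9+15 = 24
m=4,k=1: odd sum, s = 24-1 = 23
m=4,k=2: even sum, s = 23+8 = 31
m=4,k=3: odd sum, s = 31-3 = 28
m=4,k=4: even sum, s = 28+16 = 44
m=4,k=5: odd sum, s = 44-5 = 39

39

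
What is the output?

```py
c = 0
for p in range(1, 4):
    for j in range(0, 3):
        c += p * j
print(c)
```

18

p=1,j=0: c = 0+0 = 0
p=1,j=1: c = 0+1 = 1
p=1,j=2: c = 1+2 = 3
p=2,j=0: c = 3+0 = 3
p=2,j=1: c = 3+2 = 5
p=2,j=2: c = 5+4 = 9
p=3,j=0: c = 9+0 = 9
p=3,j=1: c = 9+3 = 12
p=3,j=2: c = 12+6 = 18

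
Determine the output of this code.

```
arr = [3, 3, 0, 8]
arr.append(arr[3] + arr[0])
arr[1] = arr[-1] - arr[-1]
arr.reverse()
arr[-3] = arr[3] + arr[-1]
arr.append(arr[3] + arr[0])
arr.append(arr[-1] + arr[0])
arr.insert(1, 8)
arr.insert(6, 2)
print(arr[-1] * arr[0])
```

append arr[3]+arr[0] = 8+3 = 11 → [3, 3, 0, 8, 11]
arr[1] = arr[-1]-arr[-1] = 11-11 = 0 → [3, 0, 0, 8, 11]
reverse → [11, 8, 0, 0, 3]
arr[-3] = arr[3]+arr[-1] = 0+3 = 3 → [11, 8, 3, 0, 3]
append arr[3]+arr[0] = 0+11 = 11 → [11, 8, 3, 0, 3, 11]
append arr[-1]+arr[0] = 11+11 = 22 → [11, 8, 3, 0, 3, 11, 22]
insert 8 at 1 → [11, 8, 8, 3, 0, 3, 11, 22]
insert 2 at 6 → [11, 8, 8, 3, 0, 3, 2, 11, 22]
arr[-1]*arr[0] = 22*11 = 242

242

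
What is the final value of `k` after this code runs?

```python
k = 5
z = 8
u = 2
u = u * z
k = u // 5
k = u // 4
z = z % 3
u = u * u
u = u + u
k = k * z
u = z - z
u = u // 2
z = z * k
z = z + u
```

u = 2*8 = 16
k = 16//5 = 3
k = 16//4 = 4
z = 8%3 = 2
u = 16*16 = 256
u = 256+256 = 512
k = 4*2 = 8
u = 2-2 = 0
u = 0//2 = 0
z = 2*8 = 16
z = 16+0 = 16

8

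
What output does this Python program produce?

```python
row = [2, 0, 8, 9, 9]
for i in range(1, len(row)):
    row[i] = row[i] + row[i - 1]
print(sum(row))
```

i=1: row[1] = 0+2 = 2 → [2, 2, 8, 9, 9]
i=2: row[2] = 8+2 = 10 → [2, 2, 10, 9, 9]
i=3: row[3] = 9+10 = 19 → [2, 2, 10, 19, 9]
i=4: row[4] = 9+19 = 28 → [2, 2, 10, 19, 28]
sum = 61

61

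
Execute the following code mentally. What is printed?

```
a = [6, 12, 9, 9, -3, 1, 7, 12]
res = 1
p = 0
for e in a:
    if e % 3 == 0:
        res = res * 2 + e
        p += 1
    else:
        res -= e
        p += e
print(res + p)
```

560

e=6: %3==0, res = 1*2+6 = 8; p=1
e=12: %3==0, res = 8*2+12 = 28; p=2
e=9: %3==0, res = 28*2+9 = 65; p=3
e=9: %3==0, res = 65*2+9 = 139; p=4
e=-3: %3==0, res = 139*2+(-3) = 275; p=5
e=1: not %3==0, res = 275-1 = 274; p=6
e=7: not %3==0, res = 274-7 = 267; p=13
e=12: %3==0, res = 267*2+12 = 546; p=14
res+p = 546+14 = 560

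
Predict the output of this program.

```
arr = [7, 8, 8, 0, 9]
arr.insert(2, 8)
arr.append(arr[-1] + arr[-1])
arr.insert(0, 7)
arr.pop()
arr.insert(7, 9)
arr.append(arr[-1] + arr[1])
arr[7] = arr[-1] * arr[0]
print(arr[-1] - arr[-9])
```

insert 8 at 2 → [7, 8, 8, 8, 0, 9]
append arr[-1]+arr[-1] = 9+9 = 18 → [7, 8, 8, 8, 0, 9, 18]
insert 7 at 0 → [7, 7, 8, 8, 8, 0, 9, 18]
pop() removes 18 → [7, 7, 8, 8, 8, 0, 9]
insert 9 at 7 → [7, 7, 8, 8, 8, 0, 9, 9]
append arr[-1]+arr[1] = 9+7 = 16 → [7, 7, 8, 8, 8, 0, 9, 9, 16]
arr[7] = arr[-1]*arr[0] = 16*7 = 112 → [7, 7, 8, 8, 8, 0, 9, 112, 16]
arr[-1]-arr[-9] = 16-7 = 9

9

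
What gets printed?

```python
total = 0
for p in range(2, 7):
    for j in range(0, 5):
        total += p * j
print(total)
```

200

p=2,j=0: total = 0+0 = 0
p=2,j=1: total = 0+2 = 2
p=2,j=2: total = 2+4 = 6
p=2,j=3: total = 6+6 = 12
p=2,j=4: total = 12+8 = 20
p=3,j=0: total = 20+0 = 20
p=3,j=1: total = 20+3 = 23
p=3,j=2: total = 23+6 = 29
p=3,j=3: total = 29+9 = 38
p=3,j=4: total = 38+12 = 50
p=4,j=0: total = 50+0 = 50
p=4,j=1: total = 50+4 = 54
p=4,j=2: total = 54+8 = 62
p=4,j=3: total = 62+12 = 74
p=4,j=4: total = 74+16 = 90
p=5,j=0: total = 90+0 = 90
p=5,j=1: total = 90+5 = 95
p=5,j=2: total = 95+10 = 105
p=5,j=3: total = 105+15 = 120
p=5,j=4: total = 120+20 = 140
p=6,j=0: total = 140+0 = 140
p=6,j=1: total = 140+6 = 146
p=6,j=2: total = 146+12 = 158
p=6,j=3: total = 158+18 = 176
p=6,j=4: total = 176+24 = 200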